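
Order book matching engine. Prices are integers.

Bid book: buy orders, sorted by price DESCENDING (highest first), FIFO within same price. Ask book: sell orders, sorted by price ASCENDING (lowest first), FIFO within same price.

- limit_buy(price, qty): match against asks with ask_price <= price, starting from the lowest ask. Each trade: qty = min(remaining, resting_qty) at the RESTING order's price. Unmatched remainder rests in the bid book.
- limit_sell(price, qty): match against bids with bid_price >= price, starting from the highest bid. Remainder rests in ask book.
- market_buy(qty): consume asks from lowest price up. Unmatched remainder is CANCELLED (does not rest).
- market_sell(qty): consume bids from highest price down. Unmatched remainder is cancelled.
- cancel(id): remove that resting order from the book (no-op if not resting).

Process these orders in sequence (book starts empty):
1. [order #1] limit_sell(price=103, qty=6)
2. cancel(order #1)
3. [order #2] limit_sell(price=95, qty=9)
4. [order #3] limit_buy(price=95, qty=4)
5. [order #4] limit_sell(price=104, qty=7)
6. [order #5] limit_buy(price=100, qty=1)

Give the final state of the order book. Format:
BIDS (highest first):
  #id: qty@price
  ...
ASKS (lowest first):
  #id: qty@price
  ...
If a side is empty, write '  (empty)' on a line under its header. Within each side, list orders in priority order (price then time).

After op 1 [order #1] limit_sell(price=103, qty=6): fills=none; bids=[-] asks=[#1:6@103]
After op 2 cancel(order #1): fills=none; bids=[-] asks=[-]
After op 3 [order #2] limit_sell(price=95, qty=9): fills=none; bids=[-] asks=[#2:9@95]
After op 4 [order #3] limit_buy(price=95, qty=4): fills=#3x#2:4@95; bids=[-] asks=[#2:5@95]
After op 5 [order #4] limit_sell(price=104, qty=7): fills=none; bids=[-] asks=[#2:5@95 #4:7@104]
After op 6 [order #5] limit_buy(price=100, qty=1): fills=#5x#2:1@95; bids=[-] asks=[#2:4@95 #4:7@104]

Answer: BIDS (highest first):
  (empty)
ASKS (lowest first):
  #2: 4@95
  #4: 7@104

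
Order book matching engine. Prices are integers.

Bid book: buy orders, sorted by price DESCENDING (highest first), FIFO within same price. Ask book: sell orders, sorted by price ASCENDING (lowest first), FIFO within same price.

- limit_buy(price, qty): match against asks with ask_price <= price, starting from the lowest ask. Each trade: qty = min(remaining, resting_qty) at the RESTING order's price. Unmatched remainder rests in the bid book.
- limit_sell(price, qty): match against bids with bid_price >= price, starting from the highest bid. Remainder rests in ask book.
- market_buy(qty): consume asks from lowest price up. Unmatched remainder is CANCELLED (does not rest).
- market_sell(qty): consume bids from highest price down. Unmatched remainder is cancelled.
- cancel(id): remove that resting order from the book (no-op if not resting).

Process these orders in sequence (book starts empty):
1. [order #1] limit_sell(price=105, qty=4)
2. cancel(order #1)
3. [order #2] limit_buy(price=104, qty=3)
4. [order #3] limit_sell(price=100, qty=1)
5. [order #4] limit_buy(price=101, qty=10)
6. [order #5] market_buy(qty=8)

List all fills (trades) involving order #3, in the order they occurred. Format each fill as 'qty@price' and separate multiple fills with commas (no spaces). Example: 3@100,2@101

Answer: 1@104

Derivation:
After op 1 [order #1] limit_sell(price=105, qty=4): fills=none; bids=[-] asks=[#1:4@105]
After op 2 cancel(order #1): fills=none; bids=[-] asks=[-]
After op 3 [order #2] limit_buy(price=104, qty=3): fills=none; bids=[#2:3@104] asks=[-]
After op 4 [order #3] limit_sell(price=100, qty=1): fills=#2x#3:1@104; bids=[#2:2@104] asks=[-]
After op 5 [order #4] limit_buy(price=101, qty=10): fills=none; bids=[#2:2@104 #4:10@101] asks=[-]
After op 6 [order #5] market_buy(qty=8): fills=none; bids=[#2:2@104 #4:10@101] asks=[-]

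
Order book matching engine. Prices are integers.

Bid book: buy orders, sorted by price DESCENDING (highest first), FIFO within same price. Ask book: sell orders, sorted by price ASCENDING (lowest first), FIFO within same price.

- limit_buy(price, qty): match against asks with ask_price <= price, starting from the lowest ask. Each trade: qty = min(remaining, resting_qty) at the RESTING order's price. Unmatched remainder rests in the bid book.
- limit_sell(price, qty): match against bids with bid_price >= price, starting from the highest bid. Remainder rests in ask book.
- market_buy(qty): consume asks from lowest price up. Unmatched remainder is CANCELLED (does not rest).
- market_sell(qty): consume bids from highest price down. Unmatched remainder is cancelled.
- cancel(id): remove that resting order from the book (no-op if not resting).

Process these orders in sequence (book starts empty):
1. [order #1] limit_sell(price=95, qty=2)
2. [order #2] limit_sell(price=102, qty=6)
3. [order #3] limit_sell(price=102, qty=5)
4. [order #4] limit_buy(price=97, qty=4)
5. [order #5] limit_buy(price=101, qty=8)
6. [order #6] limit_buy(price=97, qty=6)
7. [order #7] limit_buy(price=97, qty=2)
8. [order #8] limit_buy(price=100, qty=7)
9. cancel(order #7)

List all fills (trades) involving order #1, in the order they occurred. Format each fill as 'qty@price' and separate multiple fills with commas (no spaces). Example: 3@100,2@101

After op 1 [order #1] limit_sell(price=95, qty=2): fills=none; bids=[-] asks=[#1:2@95]
After op 2 [order #2] limit_sell(price=102, qty=6): fills=none; bids=[-] asks=[#1:2@95 #2:6@102]
After op 3 [order #3] limit_sell(price=102, qty=5): fills=none; bids=[-] asks=[#1:2@95 #2:6@102 #3:5@102]
After op 4 [order #4] limit_buy(price=97, qty=4): fills=#4x#1:2@95; bids=[#4:2@97] asks=[#2:6@102 #3:5@102]
After op 5 [order #5] limit_buy(price=101, qty=8): fills=none; bids=[#5:8@101 #4:2@97] asks=[#2:6@102 #3:5@102]
After op 6 [order #6] limit_buy(price=97, qty=6): fills=none; bids=[#5:8@101 #4:2@97 #6:6@97] asks=[#2:6@102 #3:5@102]
After op 7 [order #7] limit_buy(price=97, qty=2): fills=none; bids=[#5:8@101 #4:2@97 #6:6@97 #7:2@97] asks=[#2:6@102 #3:5@102]
After op 8 [order #8] limit_buy(price=100, qty=7): fills=none; bids=[#5:8@101 #8:7@100 #4:2@97 #6:6@97 #7:2@97] asks=[#2:6@102 #3:5@102]
After op 9 cancel(order #7): fills=none; bids=[#5:8@101 #8:7@100 #4:2@97 #6:6@97] asks=[#2:6@102 #3:5@102]

Answer: 2@95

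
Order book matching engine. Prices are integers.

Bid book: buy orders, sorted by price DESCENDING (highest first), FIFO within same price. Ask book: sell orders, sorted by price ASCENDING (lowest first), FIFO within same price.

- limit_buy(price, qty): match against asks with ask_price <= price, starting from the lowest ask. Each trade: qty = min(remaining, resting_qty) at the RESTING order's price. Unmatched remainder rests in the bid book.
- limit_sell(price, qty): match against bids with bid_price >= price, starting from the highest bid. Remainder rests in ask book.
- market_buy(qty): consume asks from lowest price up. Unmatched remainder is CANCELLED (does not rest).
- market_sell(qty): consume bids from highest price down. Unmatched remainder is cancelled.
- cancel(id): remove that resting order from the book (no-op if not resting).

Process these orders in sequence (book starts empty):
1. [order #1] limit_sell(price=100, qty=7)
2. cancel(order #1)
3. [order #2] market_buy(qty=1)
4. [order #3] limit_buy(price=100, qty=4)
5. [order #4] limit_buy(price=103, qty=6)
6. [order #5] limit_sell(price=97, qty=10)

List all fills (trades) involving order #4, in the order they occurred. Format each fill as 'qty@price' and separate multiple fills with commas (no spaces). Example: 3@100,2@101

Answer: 6@103

Derivation:
After op 1 [order #1] limit_sell(price=100, qty=7): fills=none; bids=[-] asks=[#1:7@100]
After op 2 cancel(order #1): fills=none; bids=[-] asks=[-]
After op 3 [order #2] market_buy(qty=1): fills=none; bids=[-] asks=[-]
After op 4 [order #3] limit_buy(price=100, qty=4): fills=none; bids=[#3:4@100] asks=[-]
After op 5 [order #4] limit_buy(price=103, qty=6): fills=none; bids=[#4:6@103 #3:4@100] asks=[-]
After op 6 [order #5] limit_sell(price=97, qty=10): fills=#4x#5:6@103 #3x#5:4@100; bids=[-] asks=[-]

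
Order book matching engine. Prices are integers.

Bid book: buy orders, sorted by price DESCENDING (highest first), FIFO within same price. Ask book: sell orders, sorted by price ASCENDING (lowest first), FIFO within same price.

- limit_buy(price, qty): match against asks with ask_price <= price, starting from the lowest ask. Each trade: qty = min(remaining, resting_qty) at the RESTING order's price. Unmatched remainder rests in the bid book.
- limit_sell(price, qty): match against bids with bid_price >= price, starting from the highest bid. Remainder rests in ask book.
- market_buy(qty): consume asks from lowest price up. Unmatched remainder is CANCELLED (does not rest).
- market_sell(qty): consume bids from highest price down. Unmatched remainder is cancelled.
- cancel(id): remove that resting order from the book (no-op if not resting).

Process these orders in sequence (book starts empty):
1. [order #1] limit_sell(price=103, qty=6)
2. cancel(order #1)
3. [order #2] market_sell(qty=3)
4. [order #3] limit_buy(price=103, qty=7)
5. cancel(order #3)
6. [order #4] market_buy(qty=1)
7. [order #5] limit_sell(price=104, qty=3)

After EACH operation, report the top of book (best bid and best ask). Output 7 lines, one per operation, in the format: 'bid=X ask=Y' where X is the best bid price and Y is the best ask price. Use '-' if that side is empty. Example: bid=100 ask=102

After op 1 [order #1] limit_sell(price=103, qty=6): fills=none; bids=[-] asks=[#1:6@103]
After op 2 cancel(order #1): fills=none; bids=[-] asks=[-]
After op 3 [order #2] market_sell(qty=3): fills=none; bids=[-] asks=[-]
After op 4 [order #3] limit_buy(price=103, qty=7): fills=none; bids=[#3:7@103] asks=[-]
After op 5 cancel(order #3): fills=none; bids=[-] asks=[-]
After op 6 [order #4] market_buy(qty=1): fills=none; bids=[-] asks=[-]
After op 7 [order #5] limit_sell(price=104, qty=3): fills=none; bids=[-] asks=[#5:3@104]

Answer: bid=- ask=103
bid=- ask=-
bid=- ask=-
bid=103 ask=-
bid=- ask=-
bid=- ask=-
bid=- ask=104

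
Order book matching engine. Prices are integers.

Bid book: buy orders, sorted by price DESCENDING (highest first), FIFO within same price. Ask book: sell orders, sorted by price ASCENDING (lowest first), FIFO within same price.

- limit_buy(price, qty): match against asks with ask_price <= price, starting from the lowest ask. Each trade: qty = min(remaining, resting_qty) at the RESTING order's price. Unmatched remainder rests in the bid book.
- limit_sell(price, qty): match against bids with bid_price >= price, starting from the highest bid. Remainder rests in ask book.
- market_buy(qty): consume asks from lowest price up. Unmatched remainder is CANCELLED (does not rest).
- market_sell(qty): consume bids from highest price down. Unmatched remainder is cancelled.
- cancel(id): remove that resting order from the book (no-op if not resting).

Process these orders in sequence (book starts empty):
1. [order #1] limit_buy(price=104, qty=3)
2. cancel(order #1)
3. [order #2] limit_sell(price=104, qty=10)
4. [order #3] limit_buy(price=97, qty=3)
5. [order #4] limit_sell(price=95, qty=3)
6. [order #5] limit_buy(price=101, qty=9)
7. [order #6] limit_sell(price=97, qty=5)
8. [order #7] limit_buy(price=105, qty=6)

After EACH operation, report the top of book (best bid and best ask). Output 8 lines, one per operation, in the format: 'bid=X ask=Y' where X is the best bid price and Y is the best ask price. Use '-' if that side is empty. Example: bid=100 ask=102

Answer: bid=104 ask=-
bid=- ask=-
bid=- ask=104
bid=97 ask=104
bid=- ask=104
bid=101 ask=104
bid=101 ask=104
bid=101 ask=104

Derivation:
After op 1 [order #1] limit_buy(price=104, qty=3): fills=none; bids=[#1:3@104] asks=[-]
After op 2 cancel(order #1): fills=none; bids=[-] asks=[-]
After op 3 [order #2] limit_sell(price=104, qty=10): fills=none; bids=[-] asks=[#2:10@104]
After op 4 [order #3] limit_buy(price=97, qty=3): fills=none; bids=[#3:3@97] asks=[#2:10@104]
After op 5 [order #4] limit_sell(price=95, qty=3): fills=#3x#4:3@97; bids=[-] asks=[#2:10@104]
After op 6 [order #5] limit_buy(price=101, qty=9): fills=none; bids=[#5:9@101] asks=[#2:10@104]
After op 7 [order #6] limit_sell(price=97, qty=5): fills=#5x#6:5@101; bids=[#5:4@101] asks=[#2:10@104]
After op 8 [order #7] limit_buy(price=105, qty=6): fills=#7x#2:6@104; bids=[#5:4@101] asks=[#2:4@104]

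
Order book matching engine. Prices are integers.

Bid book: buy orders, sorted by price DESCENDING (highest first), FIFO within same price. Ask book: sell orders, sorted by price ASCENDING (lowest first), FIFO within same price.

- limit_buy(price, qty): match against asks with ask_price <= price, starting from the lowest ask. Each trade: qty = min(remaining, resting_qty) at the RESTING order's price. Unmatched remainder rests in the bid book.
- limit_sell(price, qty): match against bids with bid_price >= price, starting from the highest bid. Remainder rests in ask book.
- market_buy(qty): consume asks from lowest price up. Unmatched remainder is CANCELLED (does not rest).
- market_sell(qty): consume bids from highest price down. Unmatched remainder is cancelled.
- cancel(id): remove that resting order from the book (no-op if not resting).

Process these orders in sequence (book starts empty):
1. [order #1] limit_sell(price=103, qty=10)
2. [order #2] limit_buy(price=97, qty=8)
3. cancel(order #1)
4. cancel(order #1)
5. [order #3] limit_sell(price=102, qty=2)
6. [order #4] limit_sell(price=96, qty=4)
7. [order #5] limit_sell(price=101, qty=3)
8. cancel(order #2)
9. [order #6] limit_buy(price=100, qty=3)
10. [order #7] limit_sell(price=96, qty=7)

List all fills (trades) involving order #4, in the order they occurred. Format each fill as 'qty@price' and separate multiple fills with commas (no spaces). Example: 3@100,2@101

Answer: 4@97

Derivation:
After op 1 [order #1] limit_sell(price=103, qty=10): fills=none; bids=[-] asks=[#1:10@103]
After op 2 [order #2] limit_buy(price=97, qty=8): fills=none; bids=[#2:8@97] asks=[#1:10@103]
After op 3 cancel(order #1): fills=none; bids=[#2:8@97] asks=[-]
After op 4 cancel(order #1): fills=none; bids=[#2:8@97] asks=[-]
After op 5 [order #3] limit_sell(price=102, qty=2): fills=none; bids=[#2:8@97] asks=[#3:2@102]
After op 6 [order #4] limit_sell(price=96, qty=4): fills=#2x#4:4@97; bids=[#2:4@97] asks=[#3:2@102]
After op 7 [order #5] limit_sell(price=101, qty=3): fills=none; bids=[#2:4@97] asks=[#5:3@101 #3:2@102]
After op 8 cancel(order #2): fills=none; bids=[-] asks=[#5:3@101 #3:2@102]
After op 9 [order #6] limit_buy(price=100, qty=3): fills=none; bids=[#6:3@100] asks=[#5:3@101 #3:2@102]
After op 10 [order #7] limit_sell(price=96, qty=7): fills=#6x#7:3@100; bids=[-] asks=[#7:4@96 #5:3@101 #3:2@102]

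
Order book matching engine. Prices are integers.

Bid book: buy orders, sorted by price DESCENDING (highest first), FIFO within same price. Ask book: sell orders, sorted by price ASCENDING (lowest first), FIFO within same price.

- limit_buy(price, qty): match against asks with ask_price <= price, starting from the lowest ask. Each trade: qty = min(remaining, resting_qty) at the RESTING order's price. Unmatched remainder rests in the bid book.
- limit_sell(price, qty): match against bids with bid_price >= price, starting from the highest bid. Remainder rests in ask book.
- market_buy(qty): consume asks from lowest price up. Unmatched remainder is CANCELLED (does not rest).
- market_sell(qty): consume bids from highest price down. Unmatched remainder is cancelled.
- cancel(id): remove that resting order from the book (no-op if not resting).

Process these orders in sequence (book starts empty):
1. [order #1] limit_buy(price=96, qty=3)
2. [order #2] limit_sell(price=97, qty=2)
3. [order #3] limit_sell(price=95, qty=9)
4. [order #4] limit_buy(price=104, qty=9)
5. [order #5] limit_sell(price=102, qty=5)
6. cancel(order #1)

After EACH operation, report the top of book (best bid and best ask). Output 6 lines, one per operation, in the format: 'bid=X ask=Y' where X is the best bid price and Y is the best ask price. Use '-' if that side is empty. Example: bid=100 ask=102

Answer: bid=96 ask=-
bid=96 ask=97
bid=- ask=95
bid=104 ask=-
bid=- ask=102
bid=- ask=102

Derivation:
After op 1 [order #1] limit_buy(price=96, qty=3): fills=none; bids=[#1:3@96] asks=[-]
After op 2 [order #2] limit_sell(price=97, qty=2): fills=none; bids=[#1:3@96] asks=[#2:2@97]
After op 3 [order #3] limit_sell(price=95, qty=9): fills=#1x#3:3@96; bids=[-] asks=[#3:6@95 #2:2@97]
After op 4 [order #4] limit_buy(price=104, qty=9): fills=#4x#3:6@95 #4x#2:2@97; bids=[#4:1@104] asks=[-]
After op 5 [order #5] limit_sell(price=102, qty=5): fills=#4x#5:1@104; bids=[-] asks=[#5:4@102]
After op 6 cancel(order #1): fills=none; bids=[-] asks=[#5:4@102]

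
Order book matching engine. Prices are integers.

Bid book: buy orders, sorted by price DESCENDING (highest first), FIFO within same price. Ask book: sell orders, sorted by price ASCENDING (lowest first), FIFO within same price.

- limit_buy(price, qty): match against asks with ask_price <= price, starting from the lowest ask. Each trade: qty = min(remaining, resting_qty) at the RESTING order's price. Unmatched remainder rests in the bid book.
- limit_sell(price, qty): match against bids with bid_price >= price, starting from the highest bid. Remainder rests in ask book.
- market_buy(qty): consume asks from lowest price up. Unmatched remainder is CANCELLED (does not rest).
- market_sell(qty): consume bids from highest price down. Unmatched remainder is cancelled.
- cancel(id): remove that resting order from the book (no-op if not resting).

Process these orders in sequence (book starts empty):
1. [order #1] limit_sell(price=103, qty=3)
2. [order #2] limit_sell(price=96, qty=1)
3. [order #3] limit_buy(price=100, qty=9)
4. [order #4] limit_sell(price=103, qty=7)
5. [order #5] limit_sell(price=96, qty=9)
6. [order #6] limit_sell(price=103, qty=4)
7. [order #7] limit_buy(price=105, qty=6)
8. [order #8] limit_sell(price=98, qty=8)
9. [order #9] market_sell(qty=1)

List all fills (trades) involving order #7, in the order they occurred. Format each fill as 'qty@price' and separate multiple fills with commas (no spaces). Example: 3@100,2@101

Answer: 1@96,3@103,2@103

Derivation:
After op 1 [order #1] limit_sell(price=103, qty=3): fills=none; bids=[-] asks=[#1:3@103]
After op 2 [order #2] limit_sell(price=96, qty=1): fills=none; bids=[-] asks=[#2:1@96 #1:3@103]
After op 3 [order #3] limit_buy(price=100, qty=9): fills=#3x#2:1@96; bids=[#3:8@100] asks=[#1:3@103]
After op 4 [order #4] limit_sell(price=103, qty=7): fills=none; bids=[#3:8@100] asks=[#1:3@103 #4:7@103]
After op 5 [order #5] limit_sell(price=96, qty=9): fills=#3x#5:8@100; bids=[-] asks=[#5:1@96 #1:3@103 #4:7@103]
After op 6 [order #6] limit_sell(price=103, qty=4): fills=none; bids=[-] asks=[#5:1@96 #1:3@103 #4:7@103 #6:4@103]
After op 7 [order #7] limit_buy(price=105, qty=6): fills=#7x#5:1@96 #7x#1:3@103 #7x#4:2@103; bids=[-] asks=[#4:5@103 #6:4@103]
After op 8 [order #8] limit_sell(price=98, qty=8): fills=none; bids=[-] asks=[#8:8@98 #4:5@103 #6:4@103]
After op 9 [order #9] market_sell(qty=1): fills=none; bids=[-] asks=[#8:8@98 #4:5@103 #6:4@103]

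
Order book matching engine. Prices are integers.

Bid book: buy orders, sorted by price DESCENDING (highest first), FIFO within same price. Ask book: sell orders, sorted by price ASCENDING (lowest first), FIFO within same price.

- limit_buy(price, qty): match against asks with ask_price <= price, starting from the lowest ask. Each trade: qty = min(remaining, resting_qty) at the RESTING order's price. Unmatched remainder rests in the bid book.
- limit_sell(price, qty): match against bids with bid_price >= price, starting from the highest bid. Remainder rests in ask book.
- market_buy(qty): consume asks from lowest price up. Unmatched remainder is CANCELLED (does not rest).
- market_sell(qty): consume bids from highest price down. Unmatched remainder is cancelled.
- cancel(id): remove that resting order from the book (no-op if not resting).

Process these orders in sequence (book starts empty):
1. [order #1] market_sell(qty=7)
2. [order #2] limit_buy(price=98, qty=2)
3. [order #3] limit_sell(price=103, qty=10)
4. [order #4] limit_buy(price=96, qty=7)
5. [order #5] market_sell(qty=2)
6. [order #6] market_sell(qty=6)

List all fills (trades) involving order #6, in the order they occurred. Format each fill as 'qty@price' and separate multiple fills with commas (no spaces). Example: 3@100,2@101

Answer: 6@96

Derivation:
After op 1 [order #1] market_sell(qty=7): fills=none; bids=[-] asks=[-]
After op 2 [order #2] limit_buy(price=98, qty=2): fills=none; bids=[#2:2@98] asks=[-]
After op 3 [order #3] limit_sell(price=103, qty=10): fills=none; bids=[#2:2@98] asks=[#3:10@103]
After op 4 [order #4] limit_buy(price=96, qty=7): fills=none; bids=[#2:2@98 #4:7@96] asks=[#3:10@103]
After op 5 [order #5] market_sell(qty=2): fills=#2x#5:2@98; bids=[#4:7@96] asks=[#3:10@103]
After op 6 [order #6] market_sell(qty=6): fills=#4x#6:6@96; bids=[#4:1@96] asks=[#3:10@103]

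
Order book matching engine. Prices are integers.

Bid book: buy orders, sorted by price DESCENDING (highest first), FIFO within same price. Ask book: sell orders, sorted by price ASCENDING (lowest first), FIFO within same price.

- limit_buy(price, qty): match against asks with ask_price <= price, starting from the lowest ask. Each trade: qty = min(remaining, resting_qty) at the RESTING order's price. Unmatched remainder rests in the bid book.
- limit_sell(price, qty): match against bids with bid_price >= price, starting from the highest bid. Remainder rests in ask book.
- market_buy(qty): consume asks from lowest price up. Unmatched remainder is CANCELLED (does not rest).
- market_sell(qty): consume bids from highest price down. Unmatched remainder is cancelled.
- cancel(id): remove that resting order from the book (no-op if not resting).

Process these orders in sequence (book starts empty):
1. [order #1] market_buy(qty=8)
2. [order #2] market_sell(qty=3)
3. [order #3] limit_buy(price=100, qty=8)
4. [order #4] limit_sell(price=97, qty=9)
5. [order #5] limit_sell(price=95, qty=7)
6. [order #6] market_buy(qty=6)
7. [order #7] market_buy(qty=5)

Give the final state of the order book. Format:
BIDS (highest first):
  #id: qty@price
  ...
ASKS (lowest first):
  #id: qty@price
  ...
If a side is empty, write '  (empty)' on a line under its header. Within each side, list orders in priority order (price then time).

Answer: BIDS (highest first):
  (empty)
ASKS (lowest first):
  (empty)

Derivation:
After op 1 [order #1] market_buy(qty=8): fills=none; bids=[-] asks=[-]
After op 2 [order #2] market_sell(qty=3): fills=none; bids=[-] asks=[-]
After op 3 [order #3] limit_buy(price=100, qty=8): fills=none; bids=[#3:8@100] asks=[-]
After op 4 [order #4] limit_sell(price=97, qty=9): fills=#3x#4:8@100; bids=[-] asks=[#4:1@97]
After op 5 [order #5] limit_sell(price=95, qty=7): fills=none; bids=[-] asks=[#5:7@95 #4:1@97]
After op 6 [order #6] market_buy(qty=6): fills=#6x#5:6@95; bids=[-] asks=[#5:1@95 #4:1@97]
After op 7 [order #7] market_buy(qty=5): fills=#7x#5:1@95 #7x#4:1@97; bids=[-] asks=[-]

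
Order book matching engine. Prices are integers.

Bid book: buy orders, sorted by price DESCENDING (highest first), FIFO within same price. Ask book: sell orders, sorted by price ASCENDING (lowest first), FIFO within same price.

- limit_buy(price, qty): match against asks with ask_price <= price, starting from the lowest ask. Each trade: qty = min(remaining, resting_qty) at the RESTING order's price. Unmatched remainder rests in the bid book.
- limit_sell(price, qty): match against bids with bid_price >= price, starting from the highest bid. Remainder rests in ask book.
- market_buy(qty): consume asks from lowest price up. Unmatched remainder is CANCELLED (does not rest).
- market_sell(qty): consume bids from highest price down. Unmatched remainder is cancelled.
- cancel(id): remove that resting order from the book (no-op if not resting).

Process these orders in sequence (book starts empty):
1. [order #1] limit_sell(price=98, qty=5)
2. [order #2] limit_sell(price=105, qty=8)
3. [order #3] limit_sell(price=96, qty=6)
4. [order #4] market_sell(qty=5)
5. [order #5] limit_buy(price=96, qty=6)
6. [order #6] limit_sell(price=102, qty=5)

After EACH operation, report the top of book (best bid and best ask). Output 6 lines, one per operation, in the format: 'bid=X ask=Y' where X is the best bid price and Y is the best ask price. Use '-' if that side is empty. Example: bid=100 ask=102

After op 1 [order #1] limit_sell(price=98, qty=5): fills=none; bids=[-] asks=[#1:5@98]
After op 2 [order #2] limit_sell(price=105, qty=8): fills=none; bids=[-] asks=[#1:5@98 #2:8@105]
After op 3 [order #3] limit_sell(price=96, qty=6): fills=none; bids=[-] asks=[#3:6@96 #1:5@98 #2:8@105]
After op 4 [order #4] market_sell(qty=5): fills=none; bids=[-] asks=[#3:6@96 #1:5@98 #2:8@105]
After op 5 [order #5] limit_buy(price=96, qty=6): fills=#5x#3:6@96; bids=[-] asks=[#1:5@98 #2:8@105]
After op 6 [order #6] limit_sell(price=102, qty=5): fills=none; bids=[-] asks=[#1:5@98 #6:5@102 #2:8@105]

Answer: bid=- ask=98
bid=- ask=98
bid=- ask=96
bid=- ask=96
bid=- ask=98
bid=- ask=98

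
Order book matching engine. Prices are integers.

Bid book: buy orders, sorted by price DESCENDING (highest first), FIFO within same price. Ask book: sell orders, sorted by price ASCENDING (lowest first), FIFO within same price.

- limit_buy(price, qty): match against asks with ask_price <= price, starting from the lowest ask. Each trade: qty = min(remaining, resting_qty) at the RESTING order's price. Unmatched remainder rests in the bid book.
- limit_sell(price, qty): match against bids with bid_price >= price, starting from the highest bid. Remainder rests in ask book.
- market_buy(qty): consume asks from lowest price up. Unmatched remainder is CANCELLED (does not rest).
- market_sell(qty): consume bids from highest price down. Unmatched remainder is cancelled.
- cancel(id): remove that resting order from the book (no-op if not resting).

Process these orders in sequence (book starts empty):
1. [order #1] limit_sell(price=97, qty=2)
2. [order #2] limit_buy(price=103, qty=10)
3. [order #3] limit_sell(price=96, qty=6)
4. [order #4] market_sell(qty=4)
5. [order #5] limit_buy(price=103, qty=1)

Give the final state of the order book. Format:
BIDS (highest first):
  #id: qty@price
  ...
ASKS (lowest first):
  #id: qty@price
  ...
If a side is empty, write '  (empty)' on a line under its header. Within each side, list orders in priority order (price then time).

Answer: BIDS (highest first):
  #5: 1@103
ASKS (lowest first):
  (empty)

Derivation:
After op 1 [order #1] limit_sell(price=97, qty=2): fills=none; bids=[-] asks=[#1:2@97]
After op 2 [order #2] limit_buy(price=103, qty=10): fills=#2x#1:2@97; bids=[#2:8@103] asks=[-]
After op 3 [order #3] limit_sell(price=96, qty=6): fills=#2x#3:6@103; bids=[#2:2@103] asks=[-]
After op 4 [order #4] market_sell(qty=4): fills=#2x#4:2@103; bids=[-] asks=[-]
After op 5 [order #5] limit_buy(price=103, qty=1): fills=none; bids=[#5:1@103] asks=[-]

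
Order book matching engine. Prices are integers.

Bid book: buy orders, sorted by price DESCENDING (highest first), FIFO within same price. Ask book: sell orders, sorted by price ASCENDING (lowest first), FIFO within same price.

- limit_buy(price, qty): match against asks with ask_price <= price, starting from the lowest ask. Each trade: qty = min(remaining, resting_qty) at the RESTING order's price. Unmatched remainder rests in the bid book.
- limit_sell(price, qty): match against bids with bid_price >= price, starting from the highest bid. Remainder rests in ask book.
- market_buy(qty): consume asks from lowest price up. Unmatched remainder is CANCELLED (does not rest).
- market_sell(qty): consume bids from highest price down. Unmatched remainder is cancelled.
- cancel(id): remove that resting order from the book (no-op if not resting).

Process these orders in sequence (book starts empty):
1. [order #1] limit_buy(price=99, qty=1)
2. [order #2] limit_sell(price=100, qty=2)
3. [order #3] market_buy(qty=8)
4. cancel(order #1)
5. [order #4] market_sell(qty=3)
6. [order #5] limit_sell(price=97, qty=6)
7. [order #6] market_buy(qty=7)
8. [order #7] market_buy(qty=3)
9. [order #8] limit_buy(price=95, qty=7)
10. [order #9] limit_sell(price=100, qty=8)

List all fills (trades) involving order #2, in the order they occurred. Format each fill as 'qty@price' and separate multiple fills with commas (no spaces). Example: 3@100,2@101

Answer: 2@100

Derivation:
After op 1 [order #1] limit_buy(price=99, qty=1): fills=none; bids=[#1:1@99] asks=[-]
After op 2 [order #2] limit_sell(price=100, qty=2): fills=none; bids=[#1:1@99] asks=[#2:2@100]
After op 3 [order #3] market_buy(qty=8): fills=#3x#2:2@100; bids=[#1:1@99] asks=[-]
After op 4 cancel(order #1): fills=none; bids=[-] asks=[-]
After op 5 [order #4] market_sell(qty=3): fills=none; bids=[-] asks=[-]
After op 6 [order #5] limit_sell(price=97, qty=6): fills=none; bids=[-] asks=[#5:6@97]
After op 7 [order #6] market_buy(qty=7): fills=#6x#5:6@97; bids=[-] asks=[-]
After op 8 [order #7] market_buy(qty=3): fills=none; bids=[-] asks=[-]
After op 9 [order #8] limit_buy(price=95, qty=7): fills=none; bids=[#8:7@95] asks=[-]
After op 10 [order #9] limit_sell(price=100, qty=8): fills=none; bids=[#8:7@95] asks=[#9:8@100]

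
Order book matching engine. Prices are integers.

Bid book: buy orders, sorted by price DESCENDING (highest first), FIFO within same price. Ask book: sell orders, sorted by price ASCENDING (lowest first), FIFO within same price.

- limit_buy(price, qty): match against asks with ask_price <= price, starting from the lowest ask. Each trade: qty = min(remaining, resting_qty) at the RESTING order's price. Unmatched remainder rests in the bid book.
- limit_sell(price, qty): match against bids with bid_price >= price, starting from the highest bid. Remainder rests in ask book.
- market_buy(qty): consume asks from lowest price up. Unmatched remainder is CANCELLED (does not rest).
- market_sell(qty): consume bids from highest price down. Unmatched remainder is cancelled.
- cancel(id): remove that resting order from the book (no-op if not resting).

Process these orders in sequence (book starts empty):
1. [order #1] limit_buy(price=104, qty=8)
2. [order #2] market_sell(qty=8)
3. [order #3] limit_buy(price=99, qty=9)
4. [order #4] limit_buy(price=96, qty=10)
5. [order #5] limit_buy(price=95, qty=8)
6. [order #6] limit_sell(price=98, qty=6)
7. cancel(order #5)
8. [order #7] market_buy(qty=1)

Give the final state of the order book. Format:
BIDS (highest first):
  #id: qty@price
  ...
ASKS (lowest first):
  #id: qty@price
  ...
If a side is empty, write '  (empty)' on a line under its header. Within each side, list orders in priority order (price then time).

After op 1 [order #1] limit_buy(price=104, qty=8): fills=none; bids=[#1:8@104] asks=[-]
After op 2 [order #2] market_sell(qty=8): fills=#1x#2:8@104; bids=[-] asks=[-]
After op 3 [order #3] limit_buy(price=99, qty=9): fills=none; bids=[#3:9@99] asks=[-]
After op 4 [order #4] limit_buy(price=96, qty=10): fills=none; bids=[#3:9@99 #4:10@96] asks=[-]
After op 5 [order #5] limit_buy(price=95, qty=8): fills=none; bids=[#3:9@99 #4:10@96 #5:8@95] asks=[-]
After op 6 [order #6] limit_sell(price=98, qty=6): fills=#3x#6:6@99; bids=[#3:3@99 #4:10@96 #5:8@95] asks=[-]
After op 7 cancel(order #5): fills=none; bids=[#3:3@99 #4:10@96] asks=[-]
After op 8 [order #7] market_buy(qty=1): fills=none; bids=[#3:3@99 #4:10@96] asks=[-]

Answer: BIDS (highest first):
  #3: 3@99
  #4: 10@96
ASKS (lowest first):
  (empty)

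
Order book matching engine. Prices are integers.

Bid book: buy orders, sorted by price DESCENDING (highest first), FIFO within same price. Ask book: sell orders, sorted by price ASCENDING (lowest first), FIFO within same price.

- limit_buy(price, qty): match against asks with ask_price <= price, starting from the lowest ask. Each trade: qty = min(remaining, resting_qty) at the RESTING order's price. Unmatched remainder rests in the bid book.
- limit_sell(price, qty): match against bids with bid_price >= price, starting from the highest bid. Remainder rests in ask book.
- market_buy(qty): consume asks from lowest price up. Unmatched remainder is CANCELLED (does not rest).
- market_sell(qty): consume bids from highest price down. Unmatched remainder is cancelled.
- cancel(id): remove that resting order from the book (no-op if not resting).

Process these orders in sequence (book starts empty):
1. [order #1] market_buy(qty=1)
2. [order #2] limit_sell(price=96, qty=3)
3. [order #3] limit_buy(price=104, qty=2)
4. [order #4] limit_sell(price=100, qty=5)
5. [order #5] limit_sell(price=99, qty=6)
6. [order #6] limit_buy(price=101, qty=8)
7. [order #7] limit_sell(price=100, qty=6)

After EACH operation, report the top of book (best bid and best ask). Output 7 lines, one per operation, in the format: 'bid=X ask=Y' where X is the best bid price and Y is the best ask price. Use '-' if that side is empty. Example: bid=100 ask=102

After op 1 [order #1] market_buy(qty=1): fills=none; bids=[-] asks=[-]
After op 2 [order #2] limit_sell(price=96, qty=3): fills=none; bids=[-] asks=[#2:3@96]
After op 3 [order #3] limit_buy(price=104, qty=2): fills=#3x#2:2@96; bids=[-] asks=[#2:1@96]
After op 4 [order #4] limit_sell(price=100, qty=5): fills=none; bids=[-] asks=[#2:1@96 #4:5@100]
After op 5 [order #5] limit_sell(price=99, qty=6): fills=none; bids=[-] asks=[#2:1@96 #5:6@99 #4:5@100]
After op 6 [order #6] limit_buy(price=101, qty=8): fills=#6x#2:1@96 #6x#5:6@99 #6x#4:1@100; bids=[-] asks=[#4:4@100]
After op 7 [order #7] limit_sell(price=100, qty=6): fills=none; bids=[-] asks=[#4:4@100 #7:6@100]

Answer: bid=- ask=-
bid=- ask=96
bid=- ask=96
bid=- ask=96
bid=- ask=96
bid=- ask=100
bid=- ask=100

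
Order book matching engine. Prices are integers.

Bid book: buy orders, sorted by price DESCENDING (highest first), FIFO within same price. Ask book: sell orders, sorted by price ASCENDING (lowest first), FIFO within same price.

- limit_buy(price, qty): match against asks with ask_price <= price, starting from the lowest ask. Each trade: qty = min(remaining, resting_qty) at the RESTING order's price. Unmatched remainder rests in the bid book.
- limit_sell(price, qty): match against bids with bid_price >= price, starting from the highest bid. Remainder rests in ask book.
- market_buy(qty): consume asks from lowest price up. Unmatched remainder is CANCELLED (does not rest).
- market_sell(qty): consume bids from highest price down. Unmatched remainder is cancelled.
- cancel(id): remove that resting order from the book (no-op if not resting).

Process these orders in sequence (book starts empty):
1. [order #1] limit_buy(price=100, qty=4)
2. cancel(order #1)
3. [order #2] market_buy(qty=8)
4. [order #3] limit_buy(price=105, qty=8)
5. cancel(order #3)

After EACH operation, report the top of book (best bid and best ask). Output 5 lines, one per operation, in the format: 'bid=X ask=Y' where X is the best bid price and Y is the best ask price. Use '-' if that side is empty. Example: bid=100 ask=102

Answer: bid=100 ask=-
bid=- ask=-
bid=- ask=-
bid=105 ask=-
bid=- ask=-

Derivation:
After op 1 [order #1] limit_buy(price=100, qty=4): fills=none; bids=[#1:4@100] asks=[-]
After op 2 cancel(order #1): fills=none; bids=[-] asks=[-]
After op 3 [order #2] market_buy(qty=8): fills=none; bids=[-] asks=[-]
After op 4 [order #3] limit_buy(price=105, qty=8): fills=none; bids=[#3:8@105] asks=[-]
After op 5 cancel(order #3): fills=none; bids=[-] asks=[-]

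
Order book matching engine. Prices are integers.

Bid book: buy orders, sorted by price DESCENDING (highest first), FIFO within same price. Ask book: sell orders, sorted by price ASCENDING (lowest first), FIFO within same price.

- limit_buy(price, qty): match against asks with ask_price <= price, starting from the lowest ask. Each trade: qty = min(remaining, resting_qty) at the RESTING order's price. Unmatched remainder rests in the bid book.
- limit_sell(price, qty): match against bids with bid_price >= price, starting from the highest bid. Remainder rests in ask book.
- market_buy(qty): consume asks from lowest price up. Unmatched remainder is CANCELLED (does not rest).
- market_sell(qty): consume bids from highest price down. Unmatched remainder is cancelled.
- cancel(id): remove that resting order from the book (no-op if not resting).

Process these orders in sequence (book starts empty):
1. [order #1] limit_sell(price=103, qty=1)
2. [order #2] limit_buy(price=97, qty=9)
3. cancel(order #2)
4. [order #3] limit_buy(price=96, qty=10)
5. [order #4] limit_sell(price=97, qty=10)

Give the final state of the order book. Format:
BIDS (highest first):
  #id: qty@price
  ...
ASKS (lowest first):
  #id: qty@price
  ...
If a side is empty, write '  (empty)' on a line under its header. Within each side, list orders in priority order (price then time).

Answer: BIDS (highest first):
  #3: 10@96
ASKS (lowest first):
  #4: 10@97
  #1: 1@103

Derivation:
After op 1 [order #1] limit_sell(price=103, qty=1): fills=none; bids=[-] asks=[#1:1@103]
After op 2 [order #2] limit_buy(price=97, qty=9): fills=none; bids=[#2:9@97] asks=[#1:1@103]
After op 3 cancel(order #2): fills=none; bids=[-] asks=[#1:1@103]
After op 4 [order #3] limit_buy(price=96, qty=10): fills=none; bids=[#3:10@96] asks=[#1:1@103]
After op 5 [order #4] limit_sell(price=97, qty=10): fills=none; bids=[#3:10@96] asks=[#4:10@97 #1:1@103]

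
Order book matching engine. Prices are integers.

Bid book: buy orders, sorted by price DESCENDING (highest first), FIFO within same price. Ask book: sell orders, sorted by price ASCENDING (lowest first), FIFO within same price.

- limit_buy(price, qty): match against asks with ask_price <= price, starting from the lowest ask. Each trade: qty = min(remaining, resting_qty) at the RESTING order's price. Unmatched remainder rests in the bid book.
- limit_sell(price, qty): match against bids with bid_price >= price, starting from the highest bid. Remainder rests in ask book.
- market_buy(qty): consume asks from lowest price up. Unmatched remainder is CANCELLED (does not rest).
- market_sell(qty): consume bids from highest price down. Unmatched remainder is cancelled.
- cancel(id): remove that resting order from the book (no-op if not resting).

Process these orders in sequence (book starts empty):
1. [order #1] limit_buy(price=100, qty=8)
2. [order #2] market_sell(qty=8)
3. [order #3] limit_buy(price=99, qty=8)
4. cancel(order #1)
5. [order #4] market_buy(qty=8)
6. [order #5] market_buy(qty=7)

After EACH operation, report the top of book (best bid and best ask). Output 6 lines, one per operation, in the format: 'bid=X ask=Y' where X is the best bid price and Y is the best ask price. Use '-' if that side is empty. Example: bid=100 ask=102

After op 1 [order #1] limit_buy(price=100, qty=8): fills=none; bids=[#1:8@100] asks=[-]
After op 2 [order #2] market_sell(qty=8): fills=#1x#2:8@100; bids=[-] asks=[-]
After op 3 [order #3] limit_buy(price=99, qty=8): fills=none; bids=[#3:8@99] asks=[-]
After op 4 cancel(order #1): fills=none; bids=[#3:8@99] asks=[-]
After op 5 [order #4] market_buy(qty=8): fills=none; bids=[#3:8@99] asks=[-]
After op 6 [order #5] market_buy(qty=7): fills=none; bids=[#3:8@99] asks=[-]

Answer: bid=100 ask=-
bid=- ask=-
bid=99 ask=-
bid=99 ask=-
bid=99 ask=-
bid=99 ask=-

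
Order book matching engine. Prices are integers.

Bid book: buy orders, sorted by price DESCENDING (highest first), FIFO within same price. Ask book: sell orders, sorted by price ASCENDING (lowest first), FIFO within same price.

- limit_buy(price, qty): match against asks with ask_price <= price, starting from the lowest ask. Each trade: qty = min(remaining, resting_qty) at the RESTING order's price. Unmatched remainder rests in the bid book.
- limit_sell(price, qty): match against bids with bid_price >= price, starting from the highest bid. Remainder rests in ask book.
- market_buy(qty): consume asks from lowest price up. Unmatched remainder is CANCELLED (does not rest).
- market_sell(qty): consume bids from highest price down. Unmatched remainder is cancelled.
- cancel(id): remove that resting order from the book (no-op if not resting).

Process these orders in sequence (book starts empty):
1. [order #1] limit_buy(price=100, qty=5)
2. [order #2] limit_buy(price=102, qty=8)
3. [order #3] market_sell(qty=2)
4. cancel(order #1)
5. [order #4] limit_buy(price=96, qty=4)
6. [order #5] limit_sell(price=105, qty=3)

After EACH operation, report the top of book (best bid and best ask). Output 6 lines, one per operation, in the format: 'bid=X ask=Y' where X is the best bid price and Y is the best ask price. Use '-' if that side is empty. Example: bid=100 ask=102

Answer: bid=100 ask=-
bid=102 ask=-
bid=102 ask=-
bid=102 ask=-
bid=102 ask=-
bid=102 ask=105

Derivation:
After op 1 [order #1] limit_buy(price=100, qty=5): fills=none; bids=[#1:5@100] asks=[-]
After op 2 [order #2] limit_buy(price=102, qty=8): fills=none; bids=[#2:8@102 #1:5@100] asks=[-]
After op 3 [order #3] market_sell(qty=2): fills=#2x#3:2@102; bids=[#2:6@102 #1:5@100] asks=[-]
After op 4 cancel(order #1): fills=none; bids=[#2:6@102] asks=[-]
After op 5 [order #4] limit_buy(price=96, qty=4): fills=none; bids=[#2:6@102 #4:4@96] asks=[-]
After op 6 [order #5] limit_sell(price=105, qty=3): fills=none; bids=[#2:6@102 #4:4@96] asks=[#5:3@105]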